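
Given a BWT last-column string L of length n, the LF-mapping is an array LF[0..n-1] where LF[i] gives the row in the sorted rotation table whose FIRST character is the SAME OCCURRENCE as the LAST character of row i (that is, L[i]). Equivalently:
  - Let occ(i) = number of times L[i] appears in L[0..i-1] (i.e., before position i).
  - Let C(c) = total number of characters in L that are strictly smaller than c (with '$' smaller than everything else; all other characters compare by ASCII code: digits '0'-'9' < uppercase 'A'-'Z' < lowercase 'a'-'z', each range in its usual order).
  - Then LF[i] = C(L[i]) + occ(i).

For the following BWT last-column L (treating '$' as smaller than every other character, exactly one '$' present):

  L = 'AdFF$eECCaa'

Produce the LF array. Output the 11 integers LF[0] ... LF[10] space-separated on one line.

Char counts: '$':1, 'A':1, 'C':2, 'E':1, 'F':2, 'a':2, 'd':1, 'e':1
C (first-col start): C('$')=0, C('A')=1, C('C')=2, C('E')=4, C('F')=5, C('a')=7, C('d')=9, C('e')=10
L[0]='A': occ=0, LF[0]=C('A')+0=1+0=1
L[1]='d': occ=0, LF[1]=C('d')+0=9+0=9
L[2]='F': occ=0, LF[2]=C('F')+0=5+0=5
L[3]='F': occ=1, LF[3]=C('F')+1=5+1=6
L[4]='$': occ=0, LF[4]=C('$')+0=0+0=0
L[5]='e': occ=0, LF[5]=C('e')+0=10+0=10
L[6]='E': occ=0, LF[6]=C('E')+0=4+0=4
L[7]='C': occ=0, LF[7]=C('C')+0=2+0=2
L[8]='C': occ=1, LF[8]=C('C')+1=2+1=3
L[9]='a': occ=0, LF[9]=C('a')+0=7+0=7
L[10]='a': occ=1, LF[10]=C('a')+1=7+1=8

Answer: 1 9 5 6 0 10 4 2 3 7 8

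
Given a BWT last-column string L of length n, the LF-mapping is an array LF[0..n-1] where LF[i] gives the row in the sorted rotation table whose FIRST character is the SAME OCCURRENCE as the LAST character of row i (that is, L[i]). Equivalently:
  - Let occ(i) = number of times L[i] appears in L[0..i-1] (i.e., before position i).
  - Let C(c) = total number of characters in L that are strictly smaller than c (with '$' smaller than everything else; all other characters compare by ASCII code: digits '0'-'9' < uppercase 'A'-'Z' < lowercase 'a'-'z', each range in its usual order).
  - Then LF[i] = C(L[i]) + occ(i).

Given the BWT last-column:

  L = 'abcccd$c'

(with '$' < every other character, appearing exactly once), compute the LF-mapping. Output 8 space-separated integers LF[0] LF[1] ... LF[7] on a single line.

Answer: 1 2 3 4 5 7 0 6

Derivation:
Char counts: '$':1, 'a':1, 'b':1, 'c':4, 'd':1
C (first-col start): C('$')=0, C('a')=1, C('b')=2, C('c')=3, C('d')=7
L[0]='a': occ=0, LF[0]=C('a')+0=1+0=1
L[1]='b': occ=0, LF[1]=C('b')+0=2+0=2
L[2]='c': occ=0, LF[2]=C('c')+0=3+0=3
L[3]='c': occ=1, LF[3]=C('c')+1=3+1=4
L[4]='c': occ=2, LF[4]=C('c')+2=3+2=5
L[5]='d': occ=0, LF[5]=C('d')+0=7+0=7
L[6]='$': occ=0, LF[6]=C('$')+0=0+0=0
L[7]='c': occ=3, LF[7]=C('c')+3=3+3=6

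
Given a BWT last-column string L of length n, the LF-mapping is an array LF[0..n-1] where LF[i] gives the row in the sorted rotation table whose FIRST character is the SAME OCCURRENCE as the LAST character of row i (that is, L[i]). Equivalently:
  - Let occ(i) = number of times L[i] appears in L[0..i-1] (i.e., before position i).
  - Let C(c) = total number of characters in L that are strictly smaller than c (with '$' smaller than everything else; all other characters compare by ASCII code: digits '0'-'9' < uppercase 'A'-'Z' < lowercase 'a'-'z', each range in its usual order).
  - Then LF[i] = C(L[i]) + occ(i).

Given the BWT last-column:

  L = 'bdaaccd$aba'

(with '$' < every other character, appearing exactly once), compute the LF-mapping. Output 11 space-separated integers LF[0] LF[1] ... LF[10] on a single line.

Answer: 5 9 1 2 7 8 10 0 3 6 4

Derivation:
Char counts: '$':1, 'a':4, 'b':2, 'c':2, 'd':2
C (first-col start): C('$')=0, C('a')=1, C('b')=5, C('c')=7, C('d')=9
L[0]='b': occ=0, LF[0]=C('b')+0=5+0=5
L[1]='d': occ=0, LF[1]=C('d')+0=9+0=9
L[2]='a': occ=0, LF[2]=C('a')+0=1+0=1
L[3]='a': occ=1, LF[3]=C('a')+1=1+1=2
L[4]='c': occ=0, LF[4]=C('c')+0=7+0=7
L[5]='c': occ=1, LF[5]=C('c')+1=7+1=8
L[6]='d': occ=1, LF[6]=C('d')+1=9+1=10
L[7]='$': occ=0, LF[7]=C('$')+0=0+0=0
L[8]='a': occ=2, LF[8]=C('a')+2=1+2=3
L[9]='b': occ=1, LF[9]=C('b')+1=5+1=6
L[10]='a': occ=3, LF[10]=C('a')+3=1+3=4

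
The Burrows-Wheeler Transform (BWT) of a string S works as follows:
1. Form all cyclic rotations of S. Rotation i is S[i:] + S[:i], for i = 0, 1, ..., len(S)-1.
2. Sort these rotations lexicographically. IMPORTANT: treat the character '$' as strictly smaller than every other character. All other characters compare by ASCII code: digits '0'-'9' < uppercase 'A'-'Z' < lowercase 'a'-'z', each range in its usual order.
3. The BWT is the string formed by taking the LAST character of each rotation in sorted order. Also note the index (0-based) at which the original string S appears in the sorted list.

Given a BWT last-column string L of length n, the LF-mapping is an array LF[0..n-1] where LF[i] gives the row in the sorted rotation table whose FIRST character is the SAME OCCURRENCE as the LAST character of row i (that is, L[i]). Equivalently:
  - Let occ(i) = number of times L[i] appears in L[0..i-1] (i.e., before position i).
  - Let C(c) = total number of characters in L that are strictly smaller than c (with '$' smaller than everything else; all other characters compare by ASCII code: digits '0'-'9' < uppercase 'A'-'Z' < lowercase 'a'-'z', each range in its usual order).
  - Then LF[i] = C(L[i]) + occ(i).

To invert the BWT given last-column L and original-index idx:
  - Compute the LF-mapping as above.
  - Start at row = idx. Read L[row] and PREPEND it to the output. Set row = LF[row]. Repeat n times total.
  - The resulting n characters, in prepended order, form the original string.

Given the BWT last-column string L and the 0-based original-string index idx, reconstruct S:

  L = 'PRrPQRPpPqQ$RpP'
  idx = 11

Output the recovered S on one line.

LF mapping: 1 8 14 2 6 9 3 11 4 13 7 0 10 12 5
Walk LF starting at row 11, prepending L[row]:
  step 1: row=11, L[11]='$', prepend. Next row=LF[11]=0
  step 2: row=0, L[0]='P', prepend. Next row=LF[0]=1
  step 3: row=1, L[1]='R', prepend. Next row=LF[1]=8
  step 4: row=8, L[8]='P', prepend. Next row=LF[8]=4
  step 5: row=4, L[4]='Q', prepend. Next row=LF[4]=6
  step 6: row=6, L[6]='P', prepend. Next row=LF[6]=3
  step 7: row=3, L[3]='P', prepend. Next row=LF[3]=2
  step 8: row=2, L[2]='r', prepend. Next row=LF[2]=14
  step 9: row=14, L[14]='P', prepend. Next row=LF[14]=5
  step 10: row=5, L[5]='R', prepend. Next row=LF[5]=9
  step 11: row=9, L[9]='q', prepend. Next row=LF[9]=13
  step 12: row=13, L[13]='p', prepend. Next row=LF[13]=12
  step 13: row=12, L[12]='R', prepend. Next row=LF[12]=10
  step 14: row=10, L[10]='Q', prepend. Next row=LF[10]=7
  step 15: row=7, L[7]='p', prepend. Next row=LF[7]=11
Reversed output: pQRpqRPrPPQPRP$

Answer: pQRpqRPrPPQPRP$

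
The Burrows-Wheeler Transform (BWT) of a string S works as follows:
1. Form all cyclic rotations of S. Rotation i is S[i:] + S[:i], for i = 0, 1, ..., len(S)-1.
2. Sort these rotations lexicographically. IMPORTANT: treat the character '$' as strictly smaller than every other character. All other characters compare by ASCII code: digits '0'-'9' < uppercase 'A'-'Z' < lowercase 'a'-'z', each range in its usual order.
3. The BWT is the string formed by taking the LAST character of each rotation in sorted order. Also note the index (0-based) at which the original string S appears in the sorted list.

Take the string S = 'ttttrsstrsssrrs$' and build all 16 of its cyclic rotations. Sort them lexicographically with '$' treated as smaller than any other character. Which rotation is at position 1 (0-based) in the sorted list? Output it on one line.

Answer: rrs$ttttrsstrsss

Derivation:
All 16 rotations (rotation i = S[i:]+S[:i]):
  rot[0] = ttttrsstrsssrrs$
  rot[1] = tttrsstrsssrrs$t
  rot[2] = ttrsstrsssrrs$tt
  rot[3] = trsstrsssrrs$ttt
  rot[4] = rsstrsssrrs$tttt
  rot[5] = sstrsssrrs$ttttr
  rot[6] = strsssrrs$ttttrs
  rot[7] = trsssrrs$ttttrss
  rot[8] = rsssrrs$ttttrsst
  rot[9] = sssrrs$ttttrsstr
  rot[10] = ssrrs$ttttrsstrs
  rot[11] = srrs$ttttrsstrss
  rot[12] = rrs$ttttrsstrsss
  rot[13] = rs$ttttrsstrsssr
  rot[14] = s$ttttrsstrsssrr
  rot[15] = $ttttrsstrsssrrs
Sorted (with $ < everything):
  sorted[0] = $ttttrsstrsssrrs
  sorted[1] = rrs$ttttrsstrsss
  sorted[2] = rs$ttttrsstrsssr
  sorted[3] = rsssrrs$ttttrsst
  sorted[4] = rsstrsssrrs$tttt
  sorted[5] = s$ttttrsstrsssrr
  sorted[6] = srrs$ttttrsstrss
  sorted[7] = ssrrs$ttttrsstrs
  sorted[8] = sssrrs$ttttrsstr
  sorted[9] = sstrsssrrs$ttttr
  sorted[10] = strsssrrs$ttttrs
  sorted[11] = trsssrrs$ttttrss
  sorted[12] = trsstrsssrrs$ttt
  sorted[13] = ttrsstrsssrrs$tt
  sorted[14] = tttrsstrsssrrs$t
  sorted[15] = ttttrsstrsssrrs$
sorted[1] = rrs$ttttrsstrsss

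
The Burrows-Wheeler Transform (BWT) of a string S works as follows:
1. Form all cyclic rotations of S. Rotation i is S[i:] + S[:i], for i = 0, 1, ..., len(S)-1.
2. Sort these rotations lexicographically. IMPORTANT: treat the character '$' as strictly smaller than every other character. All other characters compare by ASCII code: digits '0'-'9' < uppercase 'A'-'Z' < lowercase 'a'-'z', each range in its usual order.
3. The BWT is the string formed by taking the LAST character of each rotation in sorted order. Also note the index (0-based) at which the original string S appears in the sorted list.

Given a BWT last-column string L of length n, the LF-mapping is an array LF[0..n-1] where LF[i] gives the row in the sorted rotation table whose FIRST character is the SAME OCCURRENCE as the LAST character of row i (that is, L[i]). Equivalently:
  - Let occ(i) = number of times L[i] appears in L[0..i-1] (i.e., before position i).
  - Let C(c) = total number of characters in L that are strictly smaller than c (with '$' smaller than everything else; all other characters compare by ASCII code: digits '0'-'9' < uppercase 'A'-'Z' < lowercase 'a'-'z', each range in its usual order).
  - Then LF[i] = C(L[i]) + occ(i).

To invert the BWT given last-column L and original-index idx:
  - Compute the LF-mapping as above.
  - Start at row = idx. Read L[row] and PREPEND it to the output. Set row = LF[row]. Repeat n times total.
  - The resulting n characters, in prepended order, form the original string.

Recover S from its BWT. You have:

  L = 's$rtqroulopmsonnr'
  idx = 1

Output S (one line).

Answer: lprmrooqntnsruos$

Derivation:
LF mapping: 13 0 10 15 9 11 5 16 1 6 8 2 14 7 3 4 12
Walk LF starting at row 1, prepending L[row]:
  step 1: row=1, L[1]='$', prepend. Next row=LF[1]=0
  step 2: row=0, L[0]='s', prepend. Next row=LF[0]=13
  step 3: row=13, L[13]='o', prepend. Next row=LF[13]=7
  step 4: row=7, L[7]='u', prepend. Next row=LF[7]=16
  step 5: row=16, L[16]='r', prepend. Next row=LF[16]=12
  step 6: row=12, L[12]='s', prepend. Next row=LF[12]=14
  step 7: row=14, L[14]='n', prepend. Next row=LF[14]=3
  step 8: row=3, L[3]='t', prepend. Next row=LF[3]=15
  step 9: row=15, L[15]='n', prepend. Next row=LF[15]=4
  step 10: row=4, L[4]='q', prepend. Next row=LF[4]=9
  step 11: row=9, L[9]='o', prepend. Next row=LF[9]=6
  step 12: row=6, L[6]='o', prepend. Next row=LF[6]=5
  step 13: row=5, L[5]='r', prepend. Next row=LF[5]=11
  step 14: row=11, L[11]='m', prepend. Next row=LF[11]=2
  step 15: row=2, L[2]='r', prepend. Next row=LF[2]=10
  step 16: row=10, L[10]='p', prepend. Next row=LF[10]=8
  step 17: row=8, L[8]='l', prepend. Next row=LF[8]=1
Reversed output: lprmrooqntnsruos$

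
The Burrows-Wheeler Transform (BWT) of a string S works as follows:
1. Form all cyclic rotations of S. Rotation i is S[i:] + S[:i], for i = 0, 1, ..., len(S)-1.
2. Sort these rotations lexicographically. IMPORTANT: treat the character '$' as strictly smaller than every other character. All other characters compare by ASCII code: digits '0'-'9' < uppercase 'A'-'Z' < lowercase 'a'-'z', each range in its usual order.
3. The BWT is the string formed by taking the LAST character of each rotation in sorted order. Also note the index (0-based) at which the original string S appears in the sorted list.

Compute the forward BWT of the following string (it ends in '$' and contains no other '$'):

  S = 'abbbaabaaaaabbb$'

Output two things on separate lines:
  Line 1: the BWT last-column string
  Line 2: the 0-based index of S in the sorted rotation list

Answer: bbaabaaa$babbbaa
8

Derivation:
All 16 rotations (rotation i = S[i:]+S[:i]):
  rot[0] = abbbaabaaaaabbb$
  rot[1] = bbbaabaaaaabbb$a
  rot[2] = bbaabaaaaabbb$ab
  rot[3] = baabaaaaabbb$abb
  rot[4] = aabaaaaabbb$abbb
  rot[5] = abaaaaabbb$abbba
  rot[6] = baaaaabbb$abbbaa
  rot[7] = aaaaabbb$abbbaab
  rot[8] = aaaabbb$abbbaaba
  rot[9] = aaabbb$abbbaabaa
  rot[10] = aabbb$abbbaabaaa
  rot[11] = abbb$abbbaabaaaa
  rot[12] = bbb$abbbaabaaaaa
  rot[13] = bb$abbbaabaaaaab
  rot[14] = b$abbbaabaaaaabb
  rot[15] = $abbbaabaaaaabbb
Sorted (with $ < everything):
  sorted[0] = $abbbaabaaaaabbb  (last char: 'b')
  sorted[1] = aaaaabbb$abbbaab  (last char: 'b')
  sorted[2] = aaaabbb$abbbaaba  (last char: 'a')
  sorted[3] = aaabbb$abbbaabaa  (last char: 'a')
  sorted[4] = aabaaaaabbb$abbb  (last char: 'b')
  sorted[5] = aabbb$abbbaabaaa  (last char: 'a')
  sorted[6] = abaaaaabbb$abbba  (last char: 'a')
  sorted[7] = abbb$abbbaabaaaa  (last char: 'a')
  sorted[8] = abbbaabaaaaabbb$  (last char: '$')
  sorted[9] = b$abbbaabaaaaabb  (last char: 'b')
  sorted[10] = baaaaabbb$abbbaa  (last char: 'a')
  sorted[11] = baabaaaaabbb$abb  (last char: 'b')
  sorted[12] = bb$abbbaabaaaaab  (last char: 'b')
  sorted[13] = bbaabaaaaabbb$ab  (last char: 'b')
  sorted[14] = bbb$abbbaabaaaaa  (last char: 'a')
  sorted[15] = bbbaabaaaaabbb$a  (last char: 'a')
Last column: bbaabaaa$babbbaa
Original string S is at sorted index 8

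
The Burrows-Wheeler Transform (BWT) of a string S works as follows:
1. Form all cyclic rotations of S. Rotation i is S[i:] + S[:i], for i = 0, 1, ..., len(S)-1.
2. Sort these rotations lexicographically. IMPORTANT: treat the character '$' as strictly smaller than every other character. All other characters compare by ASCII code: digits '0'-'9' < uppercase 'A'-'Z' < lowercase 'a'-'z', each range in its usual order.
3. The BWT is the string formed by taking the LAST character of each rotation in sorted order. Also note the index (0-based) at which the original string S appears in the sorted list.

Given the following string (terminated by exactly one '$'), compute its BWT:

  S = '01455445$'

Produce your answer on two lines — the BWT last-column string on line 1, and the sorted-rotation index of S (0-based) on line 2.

All 9 rotations (rotation i = S[i:]+S[:i]):
  rot[0] = 01455445$
  rot[1] = 1455445$0
  rot[2] = 455445$01
  rot[3] = 55445$014
  rot[4] = 5445$0145
  rot[5] = 445$01455
  rot[6] = 45$014554
  rot[7] = 5$0145544
  rot[8] = $01455445
Sorted (with $ < everything):
  sorted[0] = $01455445  (last char: '5')
  sorted[1] = 01455445$  (last char: '$')
  sorted[2] = 1455445$0  (last char: '0')
  sorted[3] = 445$01455  (last char: '5')
  sorted[4] = 45$014554  (last char: '4')
  sorted[5] = 455445$01  (last char: '1')
  sorted[6] = 5$0145544  (last char: '4')
  sorted[7] = 5445$0145  (last char: '5')
  sorted[8] = 55445$014  (last char: '4')
Last column: 5$0541454
Original string S is at sorted index 1

Answer: 5$0541454
1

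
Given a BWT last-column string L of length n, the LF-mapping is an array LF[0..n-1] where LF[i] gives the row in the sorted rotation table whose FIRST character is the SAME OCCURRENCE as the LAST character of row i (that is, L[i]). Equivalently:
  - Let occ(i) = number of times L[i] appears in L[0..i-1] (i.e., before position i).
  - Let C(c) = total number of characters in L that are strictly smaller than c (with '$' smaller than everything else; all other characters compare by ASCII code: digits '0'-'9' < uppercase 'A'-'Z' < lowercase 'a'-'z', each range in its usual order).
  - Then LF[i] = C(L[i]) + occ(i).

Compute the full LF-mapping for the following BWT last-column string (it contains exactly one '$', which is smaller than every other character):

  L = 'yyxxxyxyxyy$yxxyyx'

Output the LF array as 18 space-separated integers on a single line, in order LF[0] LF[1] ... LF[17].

Answer: 9 10 1 2 3 11 4 12 5 13 14 0 15 6 7 16 17 8

Derivation:
Char counts: '$':1, 'x':8, 'y':9
C (first-col start): C('$')=0, C('x')=1, C('y')=9
L[0]='y': occ=0, LF[0]=C('y')+0=9+0=9
L[1]='y': occ=1, LF[1]=C('y')+1=9+1=10
L[2]='x': occ=0, LF[2]=C('x')+0=1+0=1
L[3]='x': occ=1, LF[3]=C('x')+1=1+1=2
L[4]='x': occ=2, LF[4]=C('x')+2=1+2=3
L[5]='y': occ=2, LF[5]=C('y')+2=9+2=11
L[6]='x': occ=3, LF[6]=C('x')+3=1+3=4
L[7]='y': occ=3, LF[7]=C('y')+3=9+3=12
L[8]='x': occ=4, LF[8]=C('x')+4=1+4=5
L[9]='y': occ=4, LF[9]=C('y')+4=9+4=13
L[10]='y': occ=5, LF[10]=C('y')+5=9+5=14
L[11]='$': occ=0, LF[11]=C('$')+0=0+0=0
L[12]='y': occ=6, LF[12]=C('y')+6=9+6=15
L[13]='x': occ=5, LF[13]=C('x')+5=1+5=6
L[14]='x': occ=6, LF[14]=C('x')+6=1+6=7
L[15]='y': occ=7, LF[15]=C('y')+7=9+7=16
L[16]='y': occ=8, LF[16]=C('y')+8=9+8=17
L[17]='x': occ=7, LF[17]=C('x')+7=1+7=8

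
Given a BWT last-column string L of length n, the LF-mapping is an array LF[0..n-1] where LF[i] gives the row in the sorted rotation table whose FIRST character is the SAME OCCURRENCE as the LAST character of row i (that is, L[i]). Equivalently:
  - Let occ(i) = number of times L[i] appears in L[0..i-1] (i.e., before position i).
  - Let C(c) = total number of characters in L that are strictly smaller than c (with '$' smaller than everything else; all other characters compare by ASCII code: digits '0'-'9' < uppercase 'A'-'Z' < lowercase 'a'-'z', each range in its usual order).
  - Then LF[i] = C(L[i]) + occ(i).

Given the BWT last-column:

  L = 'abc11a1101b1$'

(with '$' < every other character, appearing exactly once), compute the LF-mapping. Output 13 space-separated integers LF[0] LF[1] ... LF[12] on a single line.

Char counts: '$':1, '0':1, '1':6, 'a':2, 'b':2, 'c':1
C (first-col start): C('$')=0, C('0')=1, C('1')=2, C('a')=8, C('b')=10, C('c')=12
L[0]='a': occ=0, LF[0]=C('a')+0=8+0=8
L[1]='b': occ=0, LF[1]=C('b')+0=10+0=10
L[2]='c': occ=0, LF[2]=C('c')+0=12+0=12
L[3]='1': occ=0, LF[3]=C('1')+0=2+0=2
L[4]='1': occ=1, LF[4]=C('1')+1=2+1=3
L[5]='a': occ=1, LF[5]=C('a')+1=8+1=9
L[6]='1': occ=2, LF[6]=C('1')+2=2+2=4
L[7]='1': occ=3, LF[7]=C('1')+3=2+3=5
L[8]='0': occ=0, LF[8]=C('0')+0=1+0=1
L[9]='1': occ=4, LF[9]=C('1')+4=2+4=6
L[10]='b': occ=1, LF[10]=C('b')+1=10+1=11
L[11]='1': occ=5, LF[11]=C('1')+5=2+5=7
L[12]='$': occ=0, LF[12]=C('$')+0=0+0=0

Answer: 8 10 12 2 3 9 4 5 1 6 11 7 0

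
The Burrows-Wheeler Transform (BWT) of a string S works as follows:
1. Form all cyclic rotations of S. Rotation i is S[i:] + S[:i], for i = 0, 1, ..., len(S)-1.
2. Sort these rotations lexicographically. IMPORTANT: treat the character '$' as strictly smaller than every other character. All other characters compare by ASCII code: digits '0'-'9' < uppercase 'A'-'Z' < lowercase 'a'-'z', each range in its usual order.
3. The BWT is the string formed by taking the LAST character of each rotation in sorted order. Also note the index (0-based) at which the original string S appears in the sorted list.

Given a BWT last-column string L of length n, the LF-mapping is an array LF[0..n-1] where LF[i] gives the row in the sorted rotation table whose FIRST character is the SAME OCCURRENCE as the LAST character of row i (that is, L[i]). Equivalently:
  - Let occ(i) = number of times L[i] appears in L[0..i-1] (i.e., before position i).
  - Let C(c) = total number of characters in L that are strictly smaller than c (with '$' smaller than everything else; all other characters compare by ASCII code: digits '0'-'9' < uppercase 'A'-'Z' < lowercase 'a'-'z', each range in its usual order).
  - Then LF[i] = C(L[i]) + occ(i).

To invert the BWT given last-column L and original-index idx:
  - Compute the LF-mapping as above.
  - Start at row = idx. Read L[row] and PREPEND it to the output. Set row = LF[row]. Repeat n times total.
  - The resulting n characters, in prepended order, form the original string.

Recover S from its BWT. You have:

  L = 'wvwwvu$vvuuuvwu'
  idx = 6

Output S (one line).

LF mapping: 11 6 12 13 7 1 0 8 9 2 3 4 10 14 5
Walk LF starting at row 6, prepending L[row]:
  step 1: row=6, L[6]='$', prepend. Next row=LF[6]=0
  step 2: row=0, L[0]='w', prepend. Next row=LF[0]=11
  step 3: row=11, L[11]='u', prepend. Next row=LF[11]=4
  step 4: row=4, L[4]='v', prepend. Next row=LF[4]=7
  step 5: row=7, L[7]='v', prepend. Next row=LF[7]=8
  step 6: row=8, L[8]='v', prepend. Next row=LF[8]=9
  step 7: row=9, L[9]='u', prepend. Next row=LF[9]=2
  step 8: row=2, L[2]='w', prepend. Next row=LF[2]=12
  step 9: row=12, L[12]='v', prepend. Next row=LF[12]=10
  step 10: row=10, L[10]='u', prepend. Next row=LF[10]=3
  step 11: row=3, L[3]='w', prepend. Next row=LF[3]=13
  step 12: row=13, L[13]='w', prepend. Next row=LF[13]=14
  step 13: row=14, L[14]='u', prepend. Next row=LF[14]=5
  step 14: row=5, L[5]='u', prepend. Next row=LF[5]=1
  step 15: row=1, L[1]='v', prepend. Next row=LF[1]=6
Reversed output: vuuwwuvwuvvvuw$

Answer: vuuwwuvwuvvvuw$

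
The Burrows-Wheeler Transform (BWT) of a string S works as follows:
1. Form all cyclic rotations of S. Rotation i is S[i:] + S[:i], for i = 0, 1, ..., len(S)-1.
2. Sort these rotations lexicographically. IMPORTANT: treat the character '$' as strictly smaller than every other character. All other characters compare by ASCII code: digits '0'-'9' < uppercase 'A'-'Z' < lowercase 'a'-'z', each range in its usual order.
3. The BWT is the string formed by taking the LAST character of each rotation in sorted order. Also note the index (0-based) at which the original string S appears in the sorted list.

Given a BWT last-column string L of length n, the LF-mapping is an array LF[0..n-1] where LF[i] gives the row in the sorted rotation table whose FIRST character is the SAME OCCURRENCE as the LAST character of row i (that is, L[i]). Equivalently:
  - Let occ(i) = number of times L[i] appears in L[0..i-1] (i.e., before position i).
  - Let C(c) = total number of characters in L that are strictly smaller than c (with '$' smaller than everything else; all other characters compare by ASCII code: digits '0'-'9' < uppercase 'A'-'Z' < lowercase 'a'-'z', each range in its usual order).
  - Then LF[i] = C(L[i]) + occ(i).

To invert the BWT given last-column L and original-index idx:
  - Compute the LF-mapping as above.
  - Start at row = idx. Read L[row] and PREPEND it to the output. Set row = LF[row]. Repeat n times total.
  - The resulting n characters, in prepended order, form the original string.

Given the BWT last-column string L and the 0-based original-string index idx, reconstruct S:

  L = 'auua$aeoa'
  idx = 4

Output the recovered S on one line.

Answer: auaaeoua$

Derivation:
LF mapping: 1 7 8 2 0 3 5 6 4
Walk LF starting at row 4, prepending L[row]:
  step 1: row=4, L[4]='$', prepend. Next row=LF[4]=0
  step 2: row=0, L[0]='a', prepend. Next row=LF[0]=1
  step 3: row=1, L[1]='u', prepend. Next row=LF[1]=7
  step 4: row=7, L[7]='o', prepend. Next row=LF[7]=6
  step 5: row=6, L[6]='e', prepend. Next row=LF[6]=5
  step 6: row=5, L[5]='a', prepend. Next row=LF[5]=3
  step 7: row=3, L[3]='a', prepend. Next row=LF[3]=2
  step 8: row=2, L[2]='u', prepend. Next row=LF[2]=8
  step 9: row=8, L[8]='a', prepend. Next row=LF[8]=4
Reversed output: auaaeoua$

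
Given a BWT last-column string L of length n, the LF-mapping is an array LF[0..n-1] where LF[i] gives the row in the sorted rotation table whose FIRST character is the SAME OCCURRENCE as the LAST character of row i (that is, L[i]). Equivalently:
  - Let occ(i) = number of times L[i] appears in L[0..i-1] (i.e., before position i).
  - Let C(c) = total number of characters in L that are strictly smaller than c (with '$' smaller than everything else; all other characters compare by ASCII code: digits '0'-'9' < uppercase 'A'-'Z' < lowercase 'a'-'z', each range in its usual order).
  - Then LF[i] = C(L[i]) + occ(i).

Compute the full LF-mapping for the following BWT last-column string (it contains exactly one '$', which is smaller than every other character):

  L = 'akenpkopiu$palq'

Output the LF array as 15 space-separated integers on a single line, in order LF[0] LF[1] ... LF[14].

Answer: 1 5 3 8 10 6 9 11 4 14 0 12 2 7 13

Derivation:
Char counts: '$':1, 'a':2, 'e':1, 'i':1, 'k':2, 'l':1, 'n':1, 'o':1, 'p':3, 'q':1, 'u':1
C (first-col start): C('$')=0, C('a')=1, C('e')=3, C('i')=4, C('k')=5, C('l')=7, C('n')=8, C('o')=9, C('p')=10, C('q')=13, C('u')=14
L[0]='a': occ=0, LF[0]=C('a')+0=1+0=1
L[1]='k': occ=0, LF[1]=C('k')+0=5+0=5
L[2]='e': occ=0, LF[2]=C('e')+0=3+0=3
L[3]='n': occ=0, LF[3]=C('n')+0=8+0=8
L[4]='p': occ=0, LF[4]=C('p')+0=10+0=10
L[5]='k': occ=1, LF[5]=C('k')+1=5+1=6
L[6]='o': occ=0, LF[6]=C('o')+0=9+0=9
L[7]='p': occ=1, LF[7]=C('p')+1=10+1=11
L[8]='i': occ=0, LF[8]=C('i')+0=4+0=4
L[9]='u': occ=0, LF[9]=C('u')+0=14+0=14
L[10]='$': occ=0, LF[10]=C('$')+0=0+0=0
L[11]='p': occ=2, LF[11]=C('p')+2=10+2=12
L[12]='a': occ=1, LF[12]=C('a')+1=1+1=2
L[13]='l': occ=0, LF[13]=C('l')+0=7+0=7
L[14]='q': occ=0, LF[14]=C('q')+0=13+0=13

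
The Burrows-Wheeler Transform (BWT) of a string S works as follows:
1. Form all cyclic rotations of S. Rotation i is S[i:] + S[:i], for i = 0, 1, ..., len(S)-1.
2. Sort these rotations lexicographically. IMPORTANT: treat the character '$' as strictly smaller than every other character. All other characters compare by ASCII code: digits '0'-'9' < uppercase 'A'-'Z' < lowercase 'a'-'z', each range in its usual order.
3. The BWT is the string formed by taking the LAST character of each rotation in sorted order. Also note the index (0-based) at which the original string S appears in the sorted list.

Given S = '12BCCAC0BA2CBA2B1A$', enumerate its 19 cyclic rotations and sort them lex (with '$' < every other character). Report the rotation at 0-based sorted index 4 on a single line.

Answer: 2B1A$12BCCAC0BA2CBA

Derivation:
All 19 rotations (rotation i = S[i:]+S[:i]):
  rot[0] = 12BCCAC0BA2CBA2B1A$
  rot[1] = 2BCCAC0BA2CBA2B1A$1
  rot[2] = BCCAC0BA2CBA2B1A$12
  rot[3] = CCAC0BA2CBA2B1A$12B
  rot[4] = CAC0BA2CBA2B1A$12BC
  rot[5] = AC0BA2CBA2B1A$12BCC
  rot[6] = C0BA2CBA2B1A$12BCCA
  rot[7] = 0BA2CBA2B1A$12BCCAC
  rot[8] = BA2CBA2B1A$12BCCAC0
  rot[9] = A2CBA2B1A$12BCCAC0B
  rot[10] = 2CBA2B1A$12BCCAC0BA
  rot[11] = CBA2B1A$12BCCAC0BA2
  rot[12] = BA2B1A$12BCCAC0BA2C
  rot[13] = A2B1A$12BCCAC0BA2CB
  rot[14] = 2B1A$12BCCAC0BA2CBA
  rot[15] = B1A$12BCCAC0BA2CBA2
  rot[16] = 1A$12BCCAC0BA2CBA2B
  rot[17] = A$12BCCAC0BA2CBA2B1
  rot[18] = $12BCCAC0BA2CBA2B1A
Sorted (with $ < everything):
  sorted[0] = $12BCCAC0BA2CBA2B1A
  sorted[1] = 0BA2CBA2B1A$12BCCAC
  sorted[2] = 12BCCAC0BA2CBA2B1A$
  sorted[3] = 1A$12BCCAC0BA2CBA2B
  sorted[4] = 2B1A$12BCCAC0BA2CBA
  sorted[5] = 2BCCAC0BA2CBA2B1A$1
  sorted[6] = 2CBA2B1A$12BCCAC0BA
  sorted[7] = A$12BCCAC0BA2CBA2B1
  sorted[8] = A2B1A$12BCCAC0BA2CB
  sorted[9] = A2CBA2B1A$12BCCAC0B
  sorted[10] = AC0BA2CBA2B1A$12BCC
  sorted[11] = B1A$12BCCAC0BA2CBA2
  sorted[12] = BA2B1A$12BCCAC0BA2C
  sorted[13] = BA2CBA2B1A$12BCCAC0
  sorted[14] = BCCAC0BA2CBA2B1A$12
  sorted[15] = C0BA2CBA2B1A$12BCCA
  sorted[16] = CAC0BA2CBA2B1A$12BC
  sorted[17] = CBA2B1A$12BCCAC0BA2
  sorted[18] = CCAC0BA2CBA2B1A$12B
sorted[4] = 2B1A$12BCCAC0BA2CBA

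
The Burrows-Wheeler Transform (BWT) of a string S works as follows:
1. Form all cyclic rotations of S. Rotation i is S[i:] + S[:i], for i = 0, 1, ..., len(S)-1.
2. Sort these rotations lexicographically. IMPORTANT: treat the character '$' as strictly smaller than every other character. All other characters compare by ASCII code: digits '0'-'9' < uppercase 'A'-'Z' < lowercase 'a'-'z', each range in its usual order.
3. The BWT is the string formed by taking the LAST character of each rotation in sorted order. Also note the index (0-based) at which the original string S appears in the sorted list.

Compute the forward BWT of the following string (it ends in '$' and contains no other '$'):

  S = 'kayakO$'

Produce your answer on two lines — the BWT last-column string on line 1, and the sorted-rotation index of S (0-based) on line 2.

Answer: Okyka$a
5

Derivation:
All 7 rotations (rotation i = S[i:]+S[:i]):
  rot[0] = kayakO$
  rot[1] = ayakO$k
  rot[2] = yakO$ka
  rot[3] = akO$kay
  rot[4] = kO$kaya
  rot[5] = O$kayak
  rot[6] = $kayakO
Sorted (with $ < everything):
  sorted[0] = $kayakO  (last char: 'O')
  sorted[1] = O$kayak  (last char: 'k')
  sorted[2] = akO$kay  (last char: 'y')
  sorted[3] = ayakO$k  (last char: 'k')
  sorted[4] = kO$kaya  (last char: 'a')
  sorted[5] = kayakO$  (last char: '$')
  sorted[6] = yakO$ka  (last char: 'a')
Last column: Okyka$a
Original string S is at sorted index 5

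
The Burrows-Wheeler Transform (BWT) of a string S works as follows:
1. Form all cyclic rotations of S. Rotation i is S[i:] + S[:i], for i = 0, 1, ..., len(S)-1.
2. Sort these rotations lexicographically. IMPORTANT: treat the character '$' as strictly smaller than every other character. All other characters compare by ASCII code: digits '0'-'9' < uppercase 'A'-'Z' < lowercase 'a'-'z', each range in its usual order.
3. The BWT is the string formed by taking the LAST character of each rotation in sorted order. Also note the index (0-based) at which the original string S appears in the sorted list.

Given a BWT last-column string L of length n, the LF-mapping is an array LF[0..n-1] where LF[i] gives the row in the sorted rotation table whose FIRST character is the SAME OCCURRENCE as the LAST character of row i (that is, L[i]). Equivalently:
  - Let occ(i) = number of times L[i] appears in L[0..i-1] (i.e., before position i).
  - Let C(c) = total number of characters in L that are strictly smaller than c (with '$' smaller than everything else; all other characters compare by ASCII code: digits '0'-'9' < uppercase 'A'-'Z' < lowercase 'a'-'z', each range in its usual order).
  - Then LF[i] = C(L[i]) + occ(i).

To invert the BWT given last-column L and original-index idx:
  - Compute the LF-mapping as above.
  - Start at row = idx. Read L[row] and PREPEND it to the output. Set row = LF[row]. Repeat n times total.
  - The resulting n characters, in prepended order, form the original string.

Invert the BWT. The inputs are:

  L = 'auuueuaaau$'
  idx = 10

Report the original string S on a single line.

LF mapping: 1 6 7 8 5 9 2 3 4 10 0
Walk LF starting at row 10, prepending L[row]:
  step 1: row=10, L[10]='$', prepend. Next row=LF[10]=0
  step 2: row=0, L[0]='a', prepend. Next row=LF[0]=1
  step 3: row=1, L[1]='u', prepend. Next row=LF[1]=6
  step 4: row=6, L[6]='a', prepend. Next row=LF[6]=2
  step 5: row=2, L[2]='u', prepend. Next row=LF[2]=7
  step 6: row=7, L[7]='a', prepend. Next row=LF[7]=3
  step 7: row=3, L[3]='u', prepend. Next row=LF[3]=8
  step 8: row=8, L[8]='a', prepend. Next row=LF[8]=4
  step 9: row=4, L[4]='e', prepend. Next row=LF[4]=5
  step 10: row=5, L[5]='u', prepend. Next row=LF[5]=9
  step 11: row=9, L[9]='u', prepend. Next row=LF[9]=10
Reversed output: uueauauaua$

Answer: uueauauaua$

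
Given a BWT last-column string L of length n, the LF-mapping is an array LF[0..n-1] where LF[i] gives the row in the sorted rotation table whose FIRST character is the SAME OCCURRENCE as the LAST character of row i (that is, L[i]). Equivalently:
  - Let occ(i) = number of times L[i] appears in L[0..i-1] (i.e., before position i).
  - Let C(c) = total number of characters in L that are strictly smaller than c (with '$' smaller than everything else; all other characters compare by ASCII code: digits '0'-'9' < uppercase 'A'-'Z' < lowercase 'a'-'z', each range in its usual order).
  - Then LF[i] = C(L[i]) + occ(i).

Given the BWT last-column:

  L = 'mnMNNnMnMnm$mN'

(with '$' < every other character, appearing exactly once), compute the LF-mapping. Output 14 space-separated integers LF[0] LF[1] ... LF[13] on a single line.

Answer: 7 10 1 4 5 11 2 12 3 13 8 0 9 6

Derivation:
Char counts: '$':1, 'M':3, 'N':3, 'm':3, 'n':4
C (first-col start): C('$')=0, C('M')=1, C('N')=4, C('m')=7, C('n')=10
L[0]='m': occ=0, LF[0]=C('m')+0=7+0=7
L[1]='n': occ=0, LF[1]=C('n')+0=10+0=10
L[2]='M': occ=0, LF[2]=C('M')+0=1+0=1
L[3]='N': occ=0, LF[3]=C('N')+0=4+0=4
L[4]='N': occ=1, LF[4]=C('N')+1=4+1=5
L[5]='n': occ=1, LF[5]=C('n')+1=10+1=11
L[6]='M': occ=1, LF[6]=C('M')+1=1+1=2
L[7]='n': occ=2, LF[7]=C('n')+2=10+2=12
L[8]='M': occ=2, LF[8]=C('M')+2=1+2=3
L[9]='n': occ=3, LF[9]=C('n')+3=10+3=13
L[10]='m': occ=1, LF[10]=C('m')+1=7+1=8
L[11]='$': occ=0, LF[11]=C('$')+0=0+0=0
L[12]='m': occ=2, LF[12]=C('m')+2=7+2=9
L[13]='N': occ=2, LF[13]=C('N')+2=4+2=6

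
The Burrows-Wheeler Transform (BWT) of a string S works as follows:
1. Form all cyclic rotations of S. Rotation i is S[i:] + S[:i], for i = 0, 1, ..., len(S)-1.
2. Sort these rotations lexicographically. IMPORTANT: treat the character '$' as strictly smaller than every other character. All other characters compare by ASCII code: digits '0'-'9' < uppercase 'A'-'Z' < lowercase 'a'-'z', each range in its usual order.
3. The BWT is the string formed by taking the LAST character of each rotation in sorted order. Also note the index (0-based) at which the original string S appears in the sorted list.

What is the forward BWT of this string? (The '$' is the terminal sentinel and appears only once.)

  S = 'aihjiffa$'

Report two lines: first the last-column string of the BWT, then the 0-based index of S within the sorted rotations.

Answer: af$fiijah
2

Derivation:
All 9 rotations (rotation i = S[i:]+S[:i]):
  rot[0] = aihjiffa$
  rot[1] = ihjiffa$a
  rot[2] = hjiffa$ai
  rot[3] = jiffa$aih
  rot[4] = iffa$aihj
  rot[5] = ffa$aihji
  rot[6] = fa$aihjif
  rot[7] = a$aihjiff
  rot[8] = $aihjiffa
Sorted (with $ < everything):
  sorted[0] = $aihjiffa  (last char: 'a')
  sorted[1] = a$aihjiff  (last char: 'f')
  sorted[2] = aihjiffa$  (last char: '$')
  sorted[3] = fa$aihjif  (last char: 'f')
  sorted[4] = ffa$aihji  (last char: 'i')
  sorted[5] = hjiffa$ai  (last char: 'i')
  sorted[6] = iffa$aihj  (last char: 'j')
  sorted[7] = ihjiffa$a  (last char: 'a')
  sorted[8] = jiffa$aih  (last char: 'h')
Last column: af$fiijah
Original string S is at sorted index 2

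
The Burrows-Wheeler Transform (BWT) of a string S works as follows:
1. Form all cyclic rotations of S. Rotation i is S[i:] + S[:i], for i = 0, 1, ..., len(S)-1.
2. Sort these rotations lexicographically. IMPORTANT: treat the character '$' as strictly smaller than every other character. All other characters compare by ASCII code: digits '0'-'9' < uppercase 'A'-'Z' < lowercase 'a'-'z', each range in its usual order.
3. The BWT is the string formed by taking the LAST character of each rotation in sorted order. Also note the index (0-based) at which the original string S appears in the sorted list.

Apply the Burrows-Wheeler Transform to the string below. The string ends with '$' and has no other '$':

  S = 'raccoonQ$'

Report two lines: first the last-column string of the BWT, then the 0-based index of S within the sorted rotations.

All 9 rotations (rotation i = S[i:]+S[:i]):
  rot[0] = raccoonQ$
  rot[1] = accoonQ$r
  rot[2] = ccoonQ$ra
  rot[3] = coonQ$rac
  rot[4] = oonQ$racc
  rot[5] = onQ$racco
  rot[6] = nQ$raccoo
  rot[7] = Q$raccoon
  rot[8] = $raccoonQ
Sorted (with $ < everything):
  sorted[0] = $raccoonQ  (last char: 'Q')
  sorted[1] = Q$raccoon  (last char: 'n')
  sorted[2] = accoonQ$r  (last char: 'r')
  sorted[3] = ccoonQ$ra  (last char: 'a')
  sorted[4] = coonQ$rac  (last char: 'c')
  sorted[5] = nQ$raccoo  (last char: 'o')
  sorted[6] = onQ$racco  (last char: 'o')
  sorted[7] = oonQ$racc  (last char: 'c')
  sorted[8] = raccoonQ$  (last char: '$')
Last column: Qnracooc$
Original string S is at sorted index 8

Answer: Qnracooc$
8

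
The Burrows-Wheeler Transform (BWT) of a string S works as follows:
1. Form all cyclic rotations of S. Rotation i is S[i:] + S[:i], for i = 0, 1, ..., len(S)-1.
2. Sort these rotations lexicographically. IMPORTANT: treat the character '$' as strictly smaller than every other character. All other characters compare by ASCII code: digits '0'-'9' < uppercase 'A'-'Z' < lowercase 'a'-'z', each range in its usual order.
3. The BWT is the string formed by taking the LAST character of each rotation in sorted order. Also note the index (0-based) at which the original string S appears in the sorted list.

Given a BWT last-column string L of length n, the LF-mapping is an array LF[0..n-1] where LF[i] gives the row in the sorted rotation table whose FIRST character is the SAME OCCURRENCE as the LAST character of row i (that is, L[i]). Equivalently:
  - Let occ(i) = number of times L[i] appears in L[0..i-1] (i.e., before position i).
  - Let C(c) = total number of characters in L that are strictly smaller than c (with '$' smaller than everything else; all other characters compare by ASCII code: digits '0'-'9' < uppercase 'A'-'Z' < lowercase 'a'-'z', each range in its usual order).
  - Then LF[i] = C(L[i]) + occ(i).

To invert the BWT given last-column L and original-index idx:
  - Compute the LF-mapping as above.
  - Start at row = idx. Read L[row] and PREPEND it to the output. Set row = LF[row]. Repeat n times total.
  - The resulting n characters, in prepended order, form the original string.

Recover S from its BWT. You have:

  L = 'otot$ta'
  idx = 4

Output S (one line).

Answer: tattoo$

Derivation:
LF mapping: 2 4 3 5 0 6 1
Walk LF starting at row 4, prepending L[row]:
  step 1: row=4, L[4]='$', prepend. Next row=LF[4]=0
  step 2: row=0, L[0]='o', prepend. Next row=LF[0]=2
  step 3: row=2, L[2]='o', prepend. Next row=LF[2]=3
  step 4: row=3, L[3]='t', prepend. Next row=LF[3]=5
  step 5: row=5, L[5]='t', prepend. Next row=LF[5]=6
  step 6: row=6, L[6]='a', prepend. Next row=LF[6]=1
  step 7: row=1, L[1]='t', prepend. Next row=LF[1]=4
Reversed output: tattoo$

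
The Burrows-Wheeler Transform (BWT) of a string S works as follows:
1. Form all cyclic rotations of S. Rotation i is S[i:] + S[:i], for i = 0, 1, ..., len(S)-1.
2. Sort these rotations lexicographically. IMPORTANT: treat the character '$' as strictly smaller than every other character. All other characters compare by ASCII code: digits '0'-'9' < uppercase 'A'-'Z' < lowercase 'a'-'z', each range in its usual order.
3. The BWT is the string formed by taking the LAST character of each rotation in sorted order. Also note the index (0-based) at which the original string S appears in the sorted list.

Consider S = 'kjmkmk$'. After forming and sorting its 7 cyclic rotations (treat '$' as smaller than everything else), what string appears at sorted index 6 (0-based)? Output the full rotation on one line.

Answer: mkmk$kj

Derivation:
All 7 rotations (rotation i = S[i:]+S[:i]):
  rot[0] = kjmkmk$
  rot[1] = jmkmk$k
  rot[2] = mkmk$kj
  rot[3] = kmk$kjm
  rot[4] = mk$kjmk
  rot[5] = k$kjmkm
  rot[6] = $kjmkmk
Sorted (with $ < everything):
  sorted[0] = $kjmkmk
  sorted[1] = jmkmk$k
  sorted[2] = k$kjmkm
  sorted[3] = kjmkmk$
  sorted[4] = kmk$kjm
  sorted[5] = mk$kjmk
  sorted[6] = mkmk$kj
sorted[6] = mkmk$kj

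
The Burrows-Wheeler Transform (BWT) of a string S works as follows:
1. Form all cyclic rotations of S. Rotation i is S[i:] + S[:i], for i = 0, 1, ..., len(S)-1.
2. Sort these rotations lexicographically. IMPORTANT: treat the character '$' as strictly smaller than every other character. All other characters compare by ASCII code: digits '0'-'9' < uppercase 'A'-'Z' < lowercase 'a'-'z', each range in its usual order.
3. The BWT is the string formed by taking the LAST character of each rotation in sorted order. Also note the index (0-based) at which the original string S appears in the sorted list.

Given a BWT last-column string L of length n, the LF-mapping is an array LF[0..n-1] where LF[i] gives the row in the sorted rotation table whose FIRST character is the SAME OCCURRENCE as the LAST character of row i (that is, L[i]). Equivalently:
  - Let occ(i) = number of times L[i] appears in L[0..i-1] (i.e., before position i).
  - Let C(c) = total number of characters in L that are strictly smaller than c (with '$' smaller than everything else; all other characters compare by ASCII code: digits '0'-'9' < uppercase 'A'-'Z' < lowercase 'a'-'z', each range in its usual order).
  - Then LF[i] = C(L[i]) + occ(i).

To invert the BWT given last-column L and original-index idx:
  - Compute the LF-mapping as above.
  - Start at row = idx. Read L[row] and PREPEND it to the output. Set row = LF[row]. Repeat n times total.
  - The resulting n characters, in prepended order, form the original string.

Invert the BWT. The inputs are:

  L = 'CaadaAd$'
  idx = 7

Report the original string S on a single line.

LF mapping: 2 3 4 6 5 1 7 0
Walk LF starting at row 7, prepending L[row]:
  step 1: row=7, L[7]='$', prepend. Next row=LF[7]=0
  step 2: row=0, L[0]='C', prepend. Next row=LF[0]=2
  step 3: row=2, L[2]='a', prepend. Next row=LF[2]=4
  step 4: row=4, L[4]='a', prepend. Next row=LF[4]=5
  step 5: row=5, L[5]='A', prepend. Next row=LF[5]=1
  step 6: row=1, L[1]='a', prepend. Next row=LF[1]=3
  step 7: row=3, L[3]='d', prepend. Next row=LF[3]=6
  step 8: row=6, L[6]='d', prepend. Next row=LF[6]=7
Reversed output: ddaAaaC$

Answer: ddaAaaC$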